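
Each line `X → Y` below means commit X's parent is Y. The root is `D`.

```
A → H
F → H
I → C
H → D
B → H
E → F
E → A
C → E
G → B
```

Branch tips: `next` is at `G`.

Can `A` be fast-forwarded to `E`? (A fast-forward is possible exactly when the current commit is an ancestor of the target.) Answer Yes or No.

A fast-forward from A to E is possible iff A is an ancestor of E.
Ancestors of E: {A, D, E, F, H}.
A is among them, so fast-forward is possible.

Yes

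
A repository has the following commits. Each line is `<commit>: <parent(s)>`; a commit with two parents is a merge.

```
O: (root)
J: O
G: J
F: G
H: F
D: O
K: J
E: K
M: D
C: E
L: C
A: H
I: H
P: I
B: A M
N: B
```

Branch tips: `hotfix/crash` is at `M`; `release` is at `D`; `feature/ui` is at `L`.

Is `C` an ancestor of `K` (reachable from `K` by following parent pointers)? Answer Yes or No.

Ancestors of K: {J, K, O}.
C is not in that set, so it is not an ancestor of K.

No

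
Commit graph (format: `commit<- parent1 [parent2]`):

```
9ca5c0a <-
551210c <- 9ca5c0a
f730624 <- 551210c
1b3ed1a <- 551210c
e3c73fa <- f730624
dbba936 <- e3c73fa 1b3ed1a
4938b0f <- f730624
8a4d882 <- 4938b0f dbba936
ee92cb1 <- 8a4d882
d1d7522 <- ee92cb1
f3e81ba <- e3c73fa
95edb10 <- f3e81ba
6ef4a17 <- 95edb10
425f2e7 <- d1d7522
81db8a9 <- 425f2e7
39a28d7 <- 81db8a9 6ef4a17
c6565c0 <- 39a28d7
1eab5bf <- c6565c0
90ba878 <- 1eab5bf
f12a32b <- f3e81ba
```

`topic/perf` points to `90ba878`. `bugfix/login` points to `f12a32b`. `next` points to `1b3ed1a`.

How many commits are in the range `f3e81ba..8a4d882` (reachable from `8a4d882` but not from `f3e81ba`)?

4

Reachable from 8a4d882: {1b3ed1a, 4938b0f, 551210c, 8a4d882, 9ca5c0a, dbba936, e3c73fa, f730624}.
Reachable from f3e81ba: {551210c, 9ca5c0a, e3c73fa, f3e81ba, f730624}.
In 8a4d882's history but not f3e81ba's: {1b3ed1a, 4938b0f, 8a4d882, dbba936} — 4 commits.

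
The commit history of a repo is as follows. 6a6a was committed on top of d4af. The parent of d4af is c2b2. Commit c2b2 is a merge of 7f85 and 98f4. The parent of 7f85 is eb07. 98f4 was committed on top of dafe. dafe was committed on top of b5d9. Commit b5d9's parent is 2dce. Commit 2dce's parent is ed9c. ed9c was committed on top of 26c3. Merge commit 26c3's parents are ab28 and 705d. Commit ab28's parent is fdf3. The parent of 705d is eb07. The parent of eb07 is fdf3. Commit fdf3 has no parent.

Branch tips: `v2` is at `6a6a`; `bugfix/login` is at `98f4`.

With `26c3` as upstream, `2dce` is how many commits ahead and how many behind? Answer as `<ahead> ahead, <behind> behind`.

Reachable from 2dce: {26c3, 2dce, 705d, ab28, eb07, ed9c, fdf3}.
Reachable from 26c3: {26c3, 705d, ab28, eb07, fdf3}.
Only in 2dce's history (ahead): {2dce, ed9c} — 2.
Only in 26c3's history (behind): {} — 0.

2 ahead, 0 behind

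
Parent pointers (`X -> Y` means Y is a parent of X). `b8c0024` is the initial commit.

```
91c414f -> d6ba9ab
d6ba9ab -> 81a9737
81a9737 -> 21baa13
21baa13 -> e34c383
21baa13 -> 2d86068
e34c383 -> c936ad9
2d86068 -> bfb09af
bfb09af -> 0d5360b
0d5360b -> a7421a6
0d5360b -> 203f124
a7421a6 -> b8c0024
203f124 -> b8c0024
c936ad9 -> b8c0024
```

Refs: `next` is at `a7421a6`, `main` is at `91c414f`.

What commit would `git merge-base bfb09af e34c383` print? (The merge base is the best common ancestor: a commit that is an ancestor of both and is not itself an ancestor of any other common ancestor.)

Ancestors of bfb09af: {0d5360b, 203f124, a7421a6, b8c0024, bfb09af}.
Ancestors of e34c383: {b8c0024, c936ad9, e34c383}.
Common ancestors: {b8c0024}.
The only common ancestor is b8c0024, so it is the merge base.

b8c0024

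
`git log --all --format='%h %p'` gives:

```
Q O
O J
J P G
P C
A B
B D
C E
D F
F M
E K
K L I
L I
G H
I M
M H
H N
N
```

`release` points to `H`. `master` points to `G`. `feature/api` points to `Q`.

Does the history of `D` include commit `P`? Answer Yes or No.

Ancestors of D: {D, F, H, M, N}.
P is not in that set, so it is not an ancestor of D.

No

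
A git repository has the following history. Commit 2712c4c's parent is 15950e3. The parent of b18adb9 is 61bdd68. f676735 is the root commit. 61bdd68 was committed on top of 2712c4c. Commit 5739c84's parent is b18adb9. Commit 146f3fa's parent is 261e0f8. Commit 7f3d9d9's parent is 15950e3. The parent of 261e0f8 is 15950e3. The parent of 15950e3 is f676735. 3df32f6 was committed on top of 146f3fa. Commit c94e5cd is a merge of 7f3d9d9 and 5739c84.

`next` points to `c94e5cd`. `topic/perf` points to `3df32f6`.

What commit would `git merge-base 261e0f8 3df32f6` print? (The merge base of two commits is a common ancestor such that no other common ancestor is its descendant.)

Ancestors of 261e0f8: {15950e3, 261e0f8, f676735}.
Ancestors of 3df32f6: {146f3fa, 15950e3, 261e0f8, 3df32f6, f676735}.
Common ancestors: {15950e3, 261e0f8, f676735}.
Among these, 261e0f8 is not an ancestor of any other common ancestor — it is the merge base.

261e0f8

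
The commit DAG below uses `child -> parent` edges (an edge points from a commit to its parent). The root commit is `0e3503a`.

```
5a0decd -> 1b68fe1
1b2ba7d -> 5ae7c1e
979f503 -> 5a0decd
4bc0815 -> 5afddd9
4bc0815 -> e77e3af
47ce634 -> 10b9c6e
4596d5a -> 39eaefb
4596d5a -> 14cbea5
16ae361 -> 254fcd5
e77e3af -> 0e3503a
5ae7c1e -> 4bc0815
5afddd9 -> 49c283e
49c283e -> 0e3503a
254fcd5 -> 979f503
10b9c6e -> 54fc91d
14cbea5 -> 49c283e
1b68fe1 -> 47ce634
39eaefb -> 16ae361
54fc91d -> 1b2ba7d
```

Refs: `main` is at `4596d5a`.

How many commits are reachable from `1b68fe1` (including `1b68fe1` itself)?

11

Walking parent pointers from 1b68fe1: reachable set = {0e3503a, 10b9c6e, 1b2ba7d, 1b68fe1, 47ce634, 49c283e, 4bc0815, 54fc91d, 5ae7c1e, 5afddd9, e77e3af}.
That is 11 commits.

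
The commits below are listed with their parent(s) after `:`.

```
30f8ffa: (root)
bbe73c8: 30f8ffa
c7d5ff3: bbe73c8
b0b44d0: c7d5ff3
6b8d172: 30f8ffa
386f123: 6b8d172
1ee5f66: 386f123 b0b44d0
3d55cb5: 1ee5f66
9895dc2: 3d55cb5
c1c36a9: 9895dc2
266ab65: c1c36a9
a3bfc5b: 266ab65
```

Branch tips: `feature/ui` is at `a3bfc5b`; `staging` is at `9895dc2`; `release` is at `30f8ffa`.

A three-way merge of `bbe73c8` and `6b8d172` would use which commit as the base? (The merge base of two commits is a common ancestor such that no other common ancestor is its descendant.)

Ancestors of bbe73c8: {30f8ffa, bbe73c8}.
Ancestors of 6b8d172: {30f8ffa, 6b8d172}.
Common ancestors: {30f8ffa}.
The only common ancestor is 30f8ffa, so it is the merge base.

30f8ffa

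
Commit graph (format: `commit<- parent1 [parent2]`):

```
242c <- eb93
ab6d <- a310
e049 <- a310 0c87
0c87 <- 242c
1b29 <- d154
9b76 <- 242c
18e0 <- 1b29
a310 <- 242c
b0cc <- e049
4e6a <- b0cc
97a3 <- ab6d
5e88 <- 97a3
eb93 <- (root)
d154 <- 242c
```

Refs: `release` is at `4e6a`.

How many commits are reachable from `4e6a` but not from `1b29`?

Reachable from 4e6a: {0c87, 242c, 4e6a, a310, b0cc, e049, eb93}.
Reachable from 1b29: {1b29, 242c, d154, eb93}.
In 4e6a's history but not 1b29's: {0c87, 4e6a, a310, b0cc, e049} — 5 commits.

5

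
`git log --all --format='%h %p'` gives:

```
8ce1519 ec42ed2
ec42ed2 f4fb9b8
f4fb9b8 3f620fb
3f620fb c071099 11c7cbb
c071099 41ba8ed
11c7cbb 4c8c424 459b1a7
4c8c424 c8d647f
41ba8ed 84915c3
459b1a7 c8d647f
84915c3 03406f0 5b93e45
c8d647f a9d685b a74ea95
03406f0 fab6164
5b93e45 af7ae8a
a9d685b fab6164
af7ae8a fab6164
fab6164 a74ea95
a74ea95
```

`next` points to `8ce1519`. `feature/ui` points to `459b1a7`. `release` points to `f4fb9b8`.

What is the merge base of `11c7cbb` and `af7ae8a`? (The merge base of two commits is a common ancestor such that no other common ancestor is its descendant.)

Ancestors of 11c7cbb: {11c7cbb, 459b1a7, 4c8c424, a74ea95, a9d685b, c8d647f, fab6164}.
Ancestors of af7ae8a: {a74ea95, af7ae8a, fab6164}.
Common ancestors: {a74ea95, fab6164}.
Among these, fab6164 is not an ancestor of any other common ancestor — it is the merge base.

fab6164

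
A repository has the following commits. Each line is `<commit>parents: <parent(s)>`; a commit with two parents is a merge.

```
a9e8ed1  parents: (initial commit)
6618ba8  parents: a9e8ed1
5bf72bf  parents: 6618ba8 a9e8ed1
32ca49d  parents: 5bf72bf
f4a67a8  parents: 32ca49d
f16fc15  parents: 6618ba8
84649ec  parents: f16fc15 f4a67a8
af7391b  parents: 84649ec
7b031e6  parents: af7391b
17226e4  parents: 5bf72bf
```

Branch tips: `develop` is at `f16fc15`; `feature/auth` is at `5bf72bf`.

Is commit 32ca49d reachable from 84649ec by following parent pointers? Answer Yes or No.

Yes

Ancestors of 84649ec (commits reachable by following parents): {32ca49d, 5bf72bf, 6618ba8, 84649ec, a9e8ed1, f16fc15, f4a67a8}.
32ca49d is in that set, so it is an ancestor of 84649ec.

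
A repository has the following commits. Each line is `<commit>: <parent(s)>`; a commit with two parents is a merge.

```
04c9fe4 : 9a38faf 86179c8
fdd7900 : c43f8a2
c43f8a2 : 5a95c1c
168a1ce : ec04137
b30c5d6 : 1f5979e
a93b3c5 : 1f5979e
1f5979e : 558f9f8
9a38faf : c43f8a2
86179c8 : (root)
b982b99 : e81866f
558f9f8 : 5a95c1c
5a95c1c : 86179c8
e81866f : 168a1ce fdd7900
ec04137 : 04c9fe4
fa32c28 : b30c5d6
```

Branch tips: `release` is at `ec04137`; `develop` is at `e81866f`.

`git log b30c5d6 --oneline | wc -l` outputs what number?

Walking parent pointers from b30c5d6: reachable set = {1f5979e, 558f9f8, 5a95c1c, 86179c8, b30c5d6}.
That is 5 commits.

5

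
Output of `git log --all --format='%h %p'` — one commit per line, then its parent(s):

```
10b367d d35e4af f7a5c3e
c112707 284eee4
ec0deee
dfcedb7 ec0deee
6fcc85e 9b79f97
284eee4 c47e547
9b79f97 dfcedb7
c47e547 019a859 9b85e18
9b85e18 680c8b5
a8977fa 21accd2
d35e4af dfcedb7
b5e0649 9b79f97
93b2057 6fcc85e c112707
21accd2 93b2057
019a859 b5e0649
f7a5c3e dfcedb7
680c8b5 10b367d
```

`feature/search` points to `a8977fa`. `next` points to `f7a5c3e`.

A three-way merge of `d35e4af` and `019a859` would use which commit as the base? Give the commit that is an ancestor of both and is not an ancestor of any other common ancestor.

dfcedb7

Ancestors of d35e4af: {d35e4af, dfcedb7, ec0deee}.
Ancestors of 019a859: {019a859, 9b79f97, b5e0649, dfcedb7, ec0deee}.
Common ancestors: {dfcedb7, ec0deee}.
Among these, dfcedb7 is not an ancestor of any other common ancestor — it is the merge base.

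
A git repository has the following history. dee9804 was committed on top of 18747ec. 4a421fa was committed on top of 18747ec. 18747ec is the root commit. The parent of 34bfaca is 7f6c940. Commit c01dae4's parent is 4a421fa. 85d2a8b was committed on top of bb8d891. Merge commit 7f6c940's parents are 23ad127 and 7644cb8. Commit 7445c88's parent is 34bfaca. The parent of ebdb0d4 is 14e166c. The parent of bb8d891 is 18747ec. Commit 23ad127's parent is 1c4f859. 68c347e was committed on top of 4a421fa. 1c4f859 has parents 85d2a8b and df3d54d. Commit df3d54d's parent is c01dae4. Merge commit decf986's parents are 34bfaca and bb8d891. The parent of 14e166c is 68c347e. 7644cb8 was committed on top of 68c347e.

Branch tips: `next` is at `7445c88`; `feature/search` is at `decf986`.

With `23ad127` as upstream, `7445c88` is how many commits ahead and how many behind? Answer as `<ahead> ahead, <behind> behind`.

5 ahead, 0 behind

Reachable from 7445c88: {18747ec, 1c4f859, 23ad127, 34bfaca, 4a421fa, 68c347e, 7445c88, 7644cb8, 7f6c940, 85d2a8b, bb8d891, c01dae4, df3d54d}.
Reachable from 23ad127: {18747ec, 1c4f859, 23ad127, 4a421fa, 85d2a8b, bb8d891, c01dae4, df3d54d}.
Only in 7445c88's history (ahead): {34bfaca, 68c347e, 7445c88, 7644cb8, 7f6c940} — 5.
Only in 23ad127's history (behind): {} — 0.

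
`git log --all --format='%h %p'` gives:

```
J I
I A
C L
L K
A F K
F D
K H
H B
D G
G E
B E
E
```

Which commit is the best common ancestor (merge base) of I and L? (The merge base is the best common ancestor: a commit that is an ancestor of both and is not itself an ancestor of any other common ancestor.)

Ancestors of I: {A, B, D, E, F, G, H, I, K}.
Ancestors of L: {B, E, H, K, L}.
Common ancestors: {B, E, H, K}.
Among these, K is not an ancestor of any other common ancestor — it is the merge base.

K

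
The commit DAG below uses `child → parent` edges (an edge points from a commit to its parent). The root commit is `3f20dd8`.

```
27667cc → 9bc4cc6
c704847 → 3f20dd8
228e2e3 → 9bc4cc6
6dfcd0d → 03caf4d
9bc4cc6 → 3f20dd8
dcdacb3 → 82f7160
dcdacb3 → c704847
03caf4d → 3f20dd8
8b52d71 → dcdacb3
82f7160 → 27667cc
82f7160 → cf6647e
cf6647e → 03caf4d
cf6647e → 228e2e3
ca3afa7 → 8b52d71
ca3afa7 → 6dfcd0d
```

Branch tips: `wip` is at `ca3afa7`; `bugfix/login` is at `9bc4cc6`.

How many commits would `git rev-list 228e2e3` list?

3

Walking parent pointers from 228e2e3: reachable set = {228e2e3, 3f20dd8, 9bc4cc6}.
That is 3 commits.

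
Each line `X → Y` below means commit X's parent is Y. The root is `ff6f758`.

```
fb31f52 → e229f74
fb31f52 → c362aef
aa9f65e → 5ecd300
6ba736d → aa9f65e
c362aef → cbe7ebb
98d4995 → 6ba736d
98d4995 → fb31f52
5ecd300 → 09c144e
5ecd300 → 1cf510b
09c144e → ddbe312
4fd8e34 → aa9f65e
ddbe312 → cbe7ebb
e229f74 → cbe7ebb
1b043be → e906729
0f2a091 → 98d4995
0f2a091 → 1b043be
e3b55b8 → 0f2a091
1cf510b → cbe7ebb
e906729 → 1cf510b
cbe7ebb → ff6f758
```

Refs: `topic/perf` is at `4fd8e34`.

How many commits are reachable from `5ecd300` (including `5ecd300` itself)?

6

Walking parent pointers from 5ecd300: reachable set = {09c144e, 1cf510b, 5ecd300, cbe7ebb, ddbe312, ff6f758}.
That is 6 commits.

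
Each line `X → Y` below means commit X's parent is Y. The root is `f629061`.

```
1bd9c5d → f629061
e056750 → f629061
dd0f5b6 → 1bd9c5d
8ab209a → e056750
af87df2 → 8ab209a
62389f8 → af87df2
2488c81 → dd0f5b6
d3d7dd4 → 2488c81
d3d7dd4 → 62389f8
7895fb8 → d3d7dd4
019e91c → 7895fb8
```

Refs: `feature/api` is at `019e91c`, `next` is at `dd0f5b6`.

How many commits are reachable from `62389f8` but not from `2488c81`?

Reachable from 62389f8: {62389f8, 8ab209a, af87df2, e056750, f629061}.
Reachable from 2488c81: {1bd9c5d, 2488c81, dd0f5b6, f629061}.
In 62389f8's history but not 2488c81's: {62389f8, 8ab209a, af87df2, e056750} — 4 commits.

4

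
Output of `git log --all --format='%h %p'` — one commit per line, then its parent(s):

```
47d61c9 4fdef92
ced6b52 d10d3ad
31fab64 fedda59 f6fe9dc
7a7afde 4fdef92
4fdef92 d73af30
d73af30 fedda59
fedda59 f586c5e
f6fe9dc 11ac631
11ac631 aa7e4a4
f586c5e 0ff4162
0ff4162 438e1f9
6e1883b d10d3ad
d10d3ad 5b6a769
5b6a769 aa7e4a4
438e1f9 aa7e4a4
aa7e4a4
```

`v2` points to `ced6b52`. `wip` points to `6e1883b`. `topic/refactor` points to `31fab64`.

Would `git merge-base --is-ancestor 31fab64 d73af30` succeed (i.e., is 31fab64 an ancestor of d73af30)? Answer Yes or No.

Ancestors of d73af30: {0ff4162, 438e1f9, aa7e4a4, d73af30, f586c5e, fedda59}.
31fab64 is not in that set, so it is not an ancestor of d73af30.

No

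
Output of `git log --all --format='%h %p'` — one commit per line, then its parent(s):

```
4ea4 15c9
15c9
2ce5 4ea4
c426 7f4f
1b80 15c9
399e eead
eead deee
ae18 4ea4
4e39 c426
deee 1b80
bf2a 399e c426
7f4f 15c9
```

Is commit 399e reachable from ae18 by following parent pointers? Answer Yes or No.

No

Ancestors of ae18: {15c9, 4ea4, ae18}.
399e is not in that set, so it is not an ancestor of ae18.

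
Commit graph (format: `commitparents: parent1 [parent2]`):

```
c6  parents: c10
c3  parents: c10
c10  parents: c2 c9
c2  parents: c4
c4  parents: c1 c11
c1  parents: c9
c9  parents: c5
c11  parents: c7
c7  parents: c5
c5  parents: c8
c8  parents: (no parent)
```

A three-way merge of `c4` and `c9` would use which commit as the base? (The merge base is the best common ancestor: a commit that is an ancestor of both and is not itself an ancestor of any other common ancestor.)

Ancestors of c4: {c1, c11, c4, c5, c7, c8, c9}.
Ancestors of c9: {c5, c8, c9}.
Common ancestors: {c5, c8, c9}.
Among these, c9 is not an ancestor of any other common ancestor — it is the merge base.

c9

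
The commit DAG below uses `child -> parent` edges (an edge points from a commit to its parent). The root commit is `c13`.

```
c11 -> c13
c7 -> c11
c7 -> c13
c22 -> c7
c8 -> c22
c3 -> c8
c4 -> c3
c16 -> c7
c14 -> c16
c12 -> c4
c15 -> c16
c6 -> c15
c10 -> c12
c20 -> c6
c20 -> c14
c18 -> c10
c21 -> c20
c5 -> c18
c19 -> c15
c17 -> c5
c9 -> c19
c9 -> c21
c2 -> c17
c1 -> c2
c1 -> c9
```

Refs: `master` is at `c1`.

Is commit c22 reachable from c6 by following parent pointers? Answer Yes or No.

No

Ancestors of c6: {c11, c13, c15, c16, c6, c7}.
c22 is not in that set, so it is not an ancestor of c6.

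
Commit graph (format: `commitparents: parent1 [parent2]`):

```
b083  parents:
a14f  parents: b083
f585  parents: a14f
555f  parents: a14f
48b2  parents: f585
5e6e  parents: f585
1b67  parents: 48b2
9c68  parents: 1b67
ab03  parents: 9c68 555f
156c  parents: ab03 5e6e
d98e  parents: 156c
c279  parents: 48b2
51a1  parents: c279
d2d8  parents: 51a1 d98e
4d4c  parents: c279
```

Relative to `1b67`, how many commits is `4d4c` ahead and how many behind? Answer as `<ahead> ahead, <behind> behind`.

Reachable from 4d4c: {48b2, 4d4c, a14f, b083, c279, f585}.
Reachable from 1b67: {1b67, 48b2, a14f, b083, f585}.
Only in 4d4c's history (ahead): {4d4c, c279} — 2.
Only in 1b67's history (behind): {1b67} — 1.

2 ahead, 1 behind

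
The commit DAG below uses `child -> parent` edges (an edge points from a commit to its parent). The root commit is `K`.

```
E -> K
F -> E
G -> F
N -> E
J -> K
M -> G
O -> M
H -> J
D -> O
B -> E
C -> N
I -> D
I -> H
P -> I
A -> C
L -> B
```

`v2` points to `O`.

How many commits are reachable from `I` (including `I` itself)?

10

Walking parent pointers from I: reachable set = {D, E, F, G, H, I, J, K, M, O}.
That is 10 commits.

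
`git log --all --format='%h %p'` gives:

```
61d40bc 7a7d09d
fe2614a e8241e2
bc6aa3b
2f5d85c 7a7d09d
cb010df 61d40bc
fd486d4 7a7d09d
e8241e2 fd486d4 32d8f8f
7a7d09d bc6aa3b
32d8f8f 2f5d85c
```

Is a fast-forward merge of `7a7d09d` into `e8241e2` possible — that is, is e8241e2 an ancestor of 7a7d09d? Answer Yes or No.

A fast-forward from e8241e2 to 7a7d09d is possible iff e8241e2 is an ancestor of 7a7d09d.
Ancestors of 7a7d09d: {7a7d09d, bc6aa3b}.
e8241e2 is not among them, so fast-forward is not possible.

No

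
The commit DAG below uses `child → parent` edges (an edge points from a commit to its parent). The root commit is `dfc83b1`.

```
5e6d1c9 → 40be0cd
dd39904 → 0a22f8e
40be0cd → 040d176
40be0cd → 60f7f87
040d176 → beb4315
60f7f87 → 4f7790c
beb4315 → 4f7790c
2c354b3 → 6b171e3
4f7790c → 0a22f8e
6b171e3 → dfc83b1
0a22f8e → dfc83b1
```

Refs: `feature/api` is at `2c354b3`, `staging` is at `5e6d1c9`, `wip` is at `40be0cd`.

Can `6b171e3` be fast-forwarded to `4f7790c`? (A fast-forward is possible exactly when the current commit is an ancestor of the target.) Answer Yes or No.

No

A fast-forward from 6b171e3 to 4f7790c is possible iff 6b171e3 is an ancestor of 4f7790c.
Ancestors of 4f7790c: {0a22f8e, 4f7790c, dfc83b1}.
6b171e3 is not among them, so fast-forward is not possible.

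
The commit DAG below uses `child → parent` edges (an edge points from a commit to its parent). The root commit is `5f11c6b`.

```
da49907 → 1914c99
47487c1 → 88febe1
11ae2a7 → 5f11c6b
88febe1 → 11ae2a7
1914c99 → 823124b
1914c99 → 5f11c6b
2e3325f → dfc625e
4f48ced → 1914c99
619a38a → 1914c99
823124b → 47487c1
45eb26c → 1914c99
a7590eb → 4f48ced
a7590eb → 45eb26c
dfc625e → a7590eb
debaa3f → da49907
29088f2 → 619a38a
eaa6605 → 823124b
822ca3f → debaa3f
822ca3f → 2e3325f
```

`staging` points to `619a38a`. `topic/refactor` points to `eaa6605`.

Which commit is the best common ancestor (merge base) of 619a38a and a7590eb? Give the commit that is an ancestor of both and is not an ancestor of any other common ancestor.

1914c99

Ancestors of 619a38a: {11ae2a7, 1914c99, 47487c1, 5f11c6b, 619a38a, 823124b, 88febe1}.
Ancestors of a7590eb: {11ae2a7, 1914c99, 45eb26c, 47487c1, 4f48ced, 5f11c6b, 823124b, 88febe1, a7590eb}.
Common ancestors: {11ae2a7, 1914c99, 47487c1, 5f11c6b, 823124b, 88febe1}.
Among these, 1914c99 is not an ancestor of any other common ancestor — it is the merge base.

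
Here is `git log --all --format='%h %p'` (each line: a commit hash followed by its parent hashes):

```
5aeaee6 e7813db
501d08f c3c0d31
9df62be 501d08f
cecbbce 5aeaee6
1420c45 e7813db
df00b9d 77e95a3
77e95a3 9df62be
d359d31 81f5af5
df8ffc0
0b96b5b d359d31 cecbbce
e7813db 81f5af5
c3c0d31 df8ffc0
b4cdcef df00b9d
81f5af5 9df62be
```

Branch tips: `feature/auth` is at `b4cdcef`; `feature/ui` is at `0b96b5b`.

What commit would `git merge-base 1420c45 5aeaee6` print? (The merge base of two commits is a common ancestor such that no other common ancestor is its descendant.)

Ancestors of 1420c45: {1420c45, 501d08f, 81f5af5, 9df62be, c3c0d31, df8ffc0, e7813db}.
Ancestors of 5aeaee6: {501d08f, 5aeaee6, 81f5af5, 9df62be, c3c0d31, df8ffc0, e7813db}.
Common ancestors: {501d08f, 81f5af5, 9df62be, c3c0d31, df8ffc0, e7813db}.
Among these, e7813db is not an ancestor of any other common ancestor — it is the merge base.

e7813db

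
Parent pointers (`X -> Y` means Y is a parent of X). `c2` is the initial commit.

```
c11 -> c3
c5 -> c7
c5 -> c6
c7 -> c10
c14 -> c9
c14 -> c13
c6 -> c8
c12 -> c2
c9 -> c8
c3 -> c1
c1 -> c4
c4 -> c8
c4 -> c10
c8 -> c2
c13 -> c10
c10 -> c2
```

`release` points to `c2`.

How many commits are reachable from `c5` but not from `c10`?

4

Reachable from c5: {c10, c2, c5, c6, c7, c8}.
Reachable from c10: {c10, c2}.
In c5's history but not c10's: {c5, c6, c7, c8} — 4 commits.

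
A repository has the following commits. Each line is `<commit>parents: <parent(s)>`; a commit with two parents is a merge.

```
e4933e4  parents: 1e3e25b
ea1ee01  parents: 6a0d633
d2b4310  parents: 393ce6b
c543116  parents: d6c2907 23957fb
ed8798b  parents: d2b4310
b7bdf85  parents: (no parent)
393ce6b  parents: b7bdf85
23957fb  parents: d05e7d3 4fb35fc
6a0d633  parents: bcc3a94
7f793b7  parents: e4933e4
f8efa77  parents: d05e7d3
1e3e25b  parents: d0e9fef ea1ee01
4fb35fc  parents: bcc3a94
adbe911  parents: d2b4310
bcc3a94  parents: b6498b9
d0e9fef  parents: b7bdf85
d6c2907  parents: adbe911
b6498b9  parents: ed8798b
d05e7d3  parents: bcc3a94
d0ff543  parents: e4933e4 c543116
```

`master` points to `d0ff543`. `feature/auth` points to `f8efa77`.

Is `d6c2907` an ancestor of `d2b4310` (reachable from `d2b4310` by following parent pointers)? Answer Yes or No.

Ancestors of d2b4310: {393ce6b, b7bdf85, d2b4310}.
d6c2907 is not in that set, so it is not an ancestor of d2b4310.

No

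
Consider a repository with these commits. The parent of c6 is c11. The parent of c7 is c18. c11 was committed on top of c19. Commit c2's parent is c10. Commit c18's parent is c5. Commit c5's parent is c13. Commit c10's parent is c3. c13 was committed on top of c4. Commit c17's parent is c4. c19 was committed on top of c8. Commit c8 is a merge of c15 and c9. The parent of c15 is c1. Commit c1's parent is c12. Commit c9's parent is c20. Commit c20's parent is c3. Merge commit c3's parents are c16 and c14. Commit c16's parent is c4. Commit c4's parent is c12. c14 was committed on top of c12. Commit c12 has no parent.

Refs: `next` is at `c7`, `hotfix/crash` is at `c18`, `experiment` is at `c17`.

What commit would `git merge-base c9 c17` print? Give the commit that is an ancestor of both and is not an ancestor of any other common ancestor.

Ancestors of c9: {c12, c14, c16, c20, c3, c4, c9}.
Ancestors of c17: {c12, c17, c4}.
Common ancestors: {c12, c4}.
Among these, c4 is not an ancestor of any other common ancestor — it is the merge base.

c4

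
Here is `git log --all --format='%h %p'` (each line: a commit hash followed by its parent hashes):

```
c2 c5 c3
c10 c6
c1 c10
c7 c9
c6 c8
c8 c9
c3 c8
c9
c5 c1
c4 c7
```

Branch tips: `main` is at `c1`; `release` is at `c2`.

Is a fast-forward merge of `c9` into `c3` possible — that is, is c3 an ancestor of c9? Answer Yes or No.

No

A fast-forward from c3 to c9 is possible iff c3 is an ancestor of c9.
Ancestors of c9: {c9}.
c3 is not among them, so fast-forward is not possible.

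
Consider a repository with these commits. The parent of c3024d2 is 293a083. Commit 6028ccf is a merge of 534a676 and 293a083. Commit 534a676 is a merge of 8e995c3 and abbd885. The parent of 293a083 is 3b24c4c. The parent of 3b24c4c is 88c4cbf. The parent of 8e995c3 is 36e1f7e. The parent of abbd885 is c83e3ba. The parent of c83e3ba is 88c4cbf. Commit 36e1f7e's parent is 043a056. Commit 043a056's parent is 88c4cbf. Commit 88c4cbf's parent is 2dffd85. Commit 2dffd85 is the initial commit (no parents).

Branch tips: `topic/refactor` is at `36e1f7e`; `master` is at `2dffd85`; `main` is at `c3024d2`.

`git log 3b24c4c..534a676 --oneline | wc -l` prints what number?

Reachable from 534a676: {043a056, 2dffd85, 36e1f7e, 534a676, 88c4cbf, 8e995c3, abbd885, c83e3ba}.
Reachable from 3b24c4c: {2dffd85, 3b24c4c, 88c4cbf}.
In 534a676's history but not 3b24c4c's: {043a056, 36e1f7e, 534a676, 8e995c3, abbd885, c83e3ba} — 6 commits.

6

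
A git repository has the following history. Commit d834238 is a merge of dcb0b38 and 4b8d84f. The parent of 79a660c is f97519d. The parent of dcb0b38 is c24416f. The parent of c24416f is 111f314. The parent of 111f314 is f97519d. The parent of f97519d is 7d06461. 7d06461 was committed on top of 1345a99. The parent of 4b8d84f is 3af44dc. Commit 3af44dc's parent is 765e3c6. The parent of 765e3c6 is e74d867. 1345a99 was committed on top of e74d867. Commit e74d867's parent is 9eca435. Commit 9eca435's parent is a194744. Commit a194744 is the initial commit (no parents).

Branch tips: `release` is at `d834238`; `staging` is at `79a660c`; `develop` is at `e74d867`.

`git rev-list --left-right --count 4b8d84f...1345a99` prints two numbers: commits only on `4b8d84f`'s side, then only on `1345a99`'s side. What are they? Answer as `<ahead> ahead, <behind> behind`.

3 ahead, 1 behind

Reachable from 4b8d84f: {3af44dc, 4b8d84f, 765e3c6, 9eca435, a194744, e74d867}.
Reachable from 1345a99: {1345a99, 9eca435, a194744, e74d867}.
Only in 4b8d84f's history (ahead): {3af44dc, 4b8d84f, 765e3c6} — 3.
Only in 1345a99's history (behind): {1345a99} — 1.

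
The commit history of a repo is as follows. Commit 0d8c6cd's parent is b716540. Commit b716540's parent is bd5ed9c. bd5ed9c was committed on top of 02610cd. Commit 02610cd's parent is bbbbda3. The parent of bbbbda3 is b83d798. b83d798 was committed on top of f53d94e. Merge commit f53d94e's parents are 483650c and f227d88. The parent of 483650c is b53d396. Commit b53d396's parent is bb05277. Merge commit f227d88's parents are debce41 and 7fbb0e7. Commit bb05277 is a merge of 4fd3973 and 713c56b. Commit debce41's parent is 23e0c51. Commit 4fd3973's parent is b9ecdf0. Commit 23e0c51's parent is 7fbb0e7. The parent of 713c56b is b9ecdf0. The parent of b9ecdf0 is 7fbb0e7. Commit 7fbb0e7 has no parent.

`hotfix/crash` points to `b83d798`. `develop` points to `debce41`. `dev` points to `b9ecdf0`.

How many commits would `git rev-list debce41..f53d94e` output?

Reachable from f53d94e: {23e0c51, 483650c, 4fd3973, 713c56b, 7fbb0e7, b53d396, b9ecdf0, bb05277, debce41, f227d88, f53d94e}.
Reachable from debce41: {23e0c51, 7fbb0e7, debce41}.
In f53d94e's history but not debce41's: {483650c, 4fd3973, 713c56b, b53d396, b9ecdf0, bb05277, f227d88, f53d94e} — 8 commits.

8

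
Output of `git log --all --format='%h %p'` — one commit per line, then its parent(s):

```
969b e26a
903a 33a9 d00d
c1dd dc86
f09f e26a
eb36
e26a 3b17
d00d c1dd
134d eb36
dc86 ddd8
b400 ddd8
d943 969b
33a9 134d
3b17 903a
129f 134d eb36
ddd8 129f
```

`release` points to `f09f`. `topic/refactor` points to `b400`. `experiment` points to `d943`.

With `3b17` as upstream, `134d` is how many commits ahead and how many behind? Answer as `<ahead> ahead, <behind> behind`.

Reachable from 134d: {134d, eb36}.
Reachable from 3b17: {129f, 134d, 33a9, 3b17, 903a, c1dd, d00d, dc86, ddd8, eb36}.
Only in 134d's history (ahead): {} — 0.
Only in 3b17's history (behind): {129f, 33a9, 3b17, 903a, c1dd, d00d, dc86, ddd8} — 8.

0 ahead, 8 behind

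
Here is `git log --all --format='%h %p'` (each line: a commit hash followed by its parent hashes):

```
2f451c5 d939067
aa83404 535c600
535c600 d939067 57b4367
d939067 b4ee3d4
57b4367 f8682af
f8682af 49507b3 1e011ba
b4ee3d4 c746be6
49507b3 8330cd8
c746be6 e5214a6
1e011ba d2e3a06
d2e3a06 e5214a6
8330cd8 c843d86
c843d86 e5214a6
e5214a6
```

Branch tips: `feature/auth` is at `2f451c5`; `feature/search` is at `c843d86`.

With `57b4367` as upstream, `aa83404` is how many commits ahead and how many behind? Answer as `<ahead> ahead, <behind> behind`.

5 ahead, 0 behind

Reachable from aa83404: {1e011ba, 49507b3, 535c600, 57b4367, 8330cd8, aa83404, b4ee3d4, c746be6, c843d86, d2e3a06, d939067, e5214a6, f8682af}.
Reachable from 57b4367: {1e011ba, 49507b3, 57b4367, 8330cd8, c843d86, d2e3a06, e5214a6, f8682af}.
Only in aa83404's history (ahead): {535c600, aa83404, b4ee3d4, c746be6, d939067} — 5.
Only in 57b4367's history (behind): {} — 0.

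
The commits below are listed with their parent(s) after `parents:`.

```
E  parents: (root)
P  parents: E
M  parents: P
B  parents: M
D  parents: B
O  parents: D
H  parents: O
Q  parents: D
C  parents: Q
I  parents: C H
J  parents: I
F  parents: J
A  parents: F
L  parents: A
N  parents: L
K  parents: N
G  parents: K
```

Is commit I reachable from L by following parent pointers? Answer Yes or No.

Ancestors of L (commits reachable by following parents): {A, B, C, D, E, F, H, I, J, L, M, O, P, Q}.
I is in that set, so it is an ancestor of L.

Yes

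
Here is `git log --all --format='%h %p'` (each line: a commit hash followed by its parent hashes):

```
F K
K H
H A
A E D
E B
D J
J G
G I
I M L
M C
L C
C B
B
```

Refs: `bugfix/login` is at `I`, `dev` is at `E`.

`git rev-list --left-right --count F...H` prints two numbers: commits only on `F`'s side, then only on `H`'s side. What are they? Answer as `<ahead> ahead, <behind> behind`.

2 ahead, 0 behind

Reachable from F: {A, B, C, D, E, F, G, H, I, J, K, L, M}.
Reachable from H: {A, B, C, D, E, G, H, I, J, L, M}.
Only in F's history (ahead): {F, K} — 2.
Only in H's history (behind): {} — 0.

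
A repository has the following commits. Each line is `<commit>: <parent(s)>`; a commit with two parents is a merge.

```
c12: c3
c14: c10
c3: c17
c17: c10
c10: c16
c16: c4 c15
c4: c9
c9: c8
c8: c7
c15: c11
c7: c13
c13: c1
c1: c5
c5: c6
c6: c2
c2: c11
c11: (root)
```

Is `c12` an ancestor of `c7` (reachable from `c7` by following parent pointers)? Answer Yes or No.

No

Ancestors of c7: {c1, c11, c13, c2, c5, c6, c7}.
c12 is not in that set, so it is not an ancestor of c7.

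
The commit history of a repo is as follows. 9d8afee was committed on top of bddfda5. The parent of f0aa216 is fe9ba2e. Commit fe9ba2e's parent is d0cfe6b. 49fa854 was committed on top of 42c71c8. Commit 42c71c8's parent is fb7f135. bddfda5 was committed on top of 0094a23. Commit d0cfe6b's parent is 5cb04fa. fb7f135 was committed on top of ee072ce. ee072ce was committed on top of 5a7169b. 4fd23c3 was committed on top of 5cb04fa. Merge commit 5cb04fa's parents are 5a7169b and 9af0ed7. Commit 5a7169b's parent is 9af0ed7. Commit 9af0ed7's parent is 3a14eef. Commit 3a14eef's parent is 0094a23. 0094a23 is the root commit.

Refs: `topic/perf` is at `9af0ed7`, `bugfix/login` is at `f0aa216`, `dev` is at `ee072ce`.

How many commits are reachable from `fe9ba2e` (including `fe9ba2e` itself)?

Walking parent pointers from fe9ba2e: reachable set = {0094a23, 3a14eef, 5a7169b, 5cb04fa, 9af0ed7, d0cfe6b, fe9ba2e}.
That is 7 commits.

7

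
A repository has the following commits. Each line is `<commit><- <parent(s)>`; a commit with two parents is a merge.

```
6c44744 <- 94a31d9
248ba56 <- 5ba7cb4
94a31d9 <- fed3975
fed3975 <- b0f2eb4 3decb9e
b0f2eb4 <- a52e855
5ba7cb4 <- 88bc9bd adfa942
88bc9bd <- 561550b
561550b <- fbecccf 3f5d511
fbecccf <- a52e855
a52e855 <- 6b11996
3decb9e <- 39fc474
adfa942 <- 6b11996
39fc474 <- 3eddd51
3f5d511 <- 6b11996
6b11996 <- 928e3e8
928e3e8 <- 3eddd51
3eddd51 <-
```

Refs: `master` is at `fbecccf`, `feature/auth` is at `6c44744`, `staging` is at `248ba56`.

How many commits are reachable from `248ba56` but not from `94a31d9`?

7

Reachable from 248ba56: {248ba56, 3eddd51, 3f5d511, 561550b, 5ba7cb4, 6b11996, 88bc9bd, 928e3e8, a52e855, adfa942, fbecccf}.
Reachable from 94a31d9: {39fc474, 3decb9e, 3eddd51, 6b11996, 928e3e8, 94a31d9, a52e855, b0f2eb4, fed3975}.
In 248ba56's history but not 94a31d9's: {248ba56, 3f5d511, 561550b, 5ba7cb4, 88bc9bd, adfa942, fbecccf} — 7 commits.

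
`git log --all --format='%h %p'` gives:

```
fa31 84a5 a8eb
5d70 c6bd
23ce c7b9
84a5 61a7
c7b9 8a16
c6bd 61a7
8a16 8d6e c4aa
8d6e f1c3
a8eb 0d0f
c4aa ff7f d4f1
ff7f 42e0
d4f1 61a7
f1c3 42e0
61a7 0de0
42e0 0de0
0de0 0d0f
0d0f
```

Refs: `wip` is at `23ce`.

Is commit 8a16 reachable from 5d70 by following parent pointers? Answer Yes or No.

No

Ancestors of 5d70: {0d0f, 0de0, 5d70, 61a7, c6bd}.
8a16 is not in that set, so it is not an ancestor of 5d70.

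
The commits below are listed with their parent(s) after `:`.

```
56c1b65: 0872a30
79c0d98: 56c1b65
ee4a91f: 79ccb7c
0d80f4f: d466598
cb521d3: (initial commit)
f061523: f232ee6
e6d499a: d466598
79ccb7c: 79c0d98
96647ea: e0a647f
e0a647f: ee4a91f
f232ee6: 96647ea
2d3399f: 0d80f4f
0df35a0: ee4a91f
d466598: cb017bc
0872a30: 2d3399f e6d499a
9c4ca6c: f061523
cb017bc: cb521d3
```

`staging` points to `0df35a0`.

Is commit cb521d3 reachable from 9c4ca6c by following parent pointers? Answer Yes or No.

Yes

Ancestors of 9c4ca6c (commits reachable by following parents): {0872a30, 0d80f4f, 2d3399f, 56c1b65, 79c0d98, 79ccb7c, 96647ea, 9c4ca6c, cb017bc, cb521d3, d466598, e0a647f, e6d499a, ee4a91f, f061523, f232ee6}.
cb521d3 is in that set, so it is an ancestor of 9c4ca6c.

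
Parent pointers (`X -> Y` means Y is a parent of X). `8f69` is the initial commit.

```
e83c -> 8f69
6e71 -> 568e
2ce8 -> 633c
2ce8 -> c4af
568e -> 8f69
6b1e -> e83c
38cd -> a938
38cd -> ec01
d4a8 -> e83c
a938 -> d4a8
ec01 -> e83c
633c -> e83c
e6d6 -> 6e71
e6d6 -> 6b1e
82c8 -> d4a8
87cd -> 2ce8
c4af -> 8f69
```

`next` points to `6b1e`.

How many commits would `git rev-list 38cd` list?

Walking parent pointers from 38cd: reachable set = {38cd, 8f69, a938, d4a8, e83c, ec01}.
That is 6 commits.

6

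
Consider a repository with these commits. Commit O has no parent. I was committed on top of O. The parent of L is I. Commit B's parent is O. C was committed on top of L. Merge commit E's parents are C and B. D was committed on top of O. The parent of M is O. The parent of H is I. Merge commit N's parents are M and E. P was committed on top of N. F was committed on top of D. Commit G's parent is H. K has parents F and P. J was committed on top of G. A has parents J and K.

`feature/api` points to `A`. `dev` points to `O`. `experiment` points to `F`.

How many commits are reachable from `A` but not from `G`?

Reachable from A: {A, B, C, D, E, F, G, H, I, J, K, L, M, N, O, P}.
Reachable from G: {G, H, I, O}.
In A's history but not G's: {A, B, C, D, E, F, J, K, L, M, N, P} — 12 commits.

12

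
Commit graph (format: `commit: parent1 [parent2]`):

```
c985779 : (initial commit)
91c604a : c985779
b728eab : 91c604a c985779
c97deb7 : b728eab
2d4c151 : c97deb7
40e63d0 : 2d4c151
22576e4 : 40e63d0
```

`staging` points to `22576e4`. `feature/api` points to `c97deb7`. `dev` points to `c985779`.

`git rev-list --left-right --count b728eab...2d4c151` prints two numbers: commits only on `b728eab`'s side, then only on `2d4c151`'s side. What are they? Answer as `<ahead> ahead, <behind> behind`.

0 ahead, 2 behind

Reachable from b728eab: {91c604a, b728eab, c985779}.
Reachable from 2d4c151: {2d4c151, 91c604a, b728eab, c97deb7, c985779}.
Only in b728eab's history (ahead): {} — 0.
Only in 2d4c151's history (behind): {2d4c151, c97deb7} — 2.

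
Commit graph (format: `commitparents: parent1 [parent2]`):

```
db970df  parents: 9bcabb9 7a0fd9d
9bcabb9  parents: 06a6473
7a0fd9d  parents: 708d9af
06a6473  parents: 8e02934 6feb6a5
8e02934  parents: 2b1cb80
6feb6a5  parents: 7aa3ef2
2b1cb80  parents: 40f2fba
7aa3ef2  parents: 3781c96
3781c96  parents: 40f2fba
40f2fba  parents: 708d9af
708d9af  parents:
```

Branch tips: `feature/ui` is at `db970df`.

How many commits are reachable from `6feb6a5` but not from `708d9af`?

4

Reachable from 6feb6a5: {3781c96, 40f2fba, 6feb6a5, 708d9af, 7aa3ef2}.
Reachable from 708d9af: {708d9af}.
In 6feb6a5's history but not 708d9af's: {3781c96, 40f2fba, 6feb6a5, 7aa3ef2} — 4 commits.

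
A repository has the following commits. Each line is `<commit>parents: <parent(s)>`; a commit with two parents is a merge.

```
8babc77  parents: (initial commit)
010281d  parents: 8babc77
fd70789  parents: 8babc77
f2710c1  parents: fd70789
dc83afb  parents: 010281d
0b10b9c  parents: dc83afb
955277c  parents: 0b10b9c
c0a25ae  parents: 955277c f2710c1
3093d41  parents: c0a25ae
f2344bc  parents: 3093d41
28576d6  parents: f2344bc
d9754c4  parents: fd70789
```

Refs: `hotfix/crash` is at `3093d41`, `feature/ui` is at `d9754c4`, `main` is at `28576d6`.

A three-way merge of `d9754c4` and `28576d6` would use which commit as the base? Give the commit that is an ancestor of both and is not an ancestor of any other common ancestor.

Ancestors of d9754c4: {8babc77, d9754c4, fd70789}.
Ancestors of 28576d6: {010281d, 0b10b9c, 28576d6, 3093d41, 8babc77, 955277c, c0a25ae, dc83afb, f2344bc, f2710c1, fd70789}.
Common ancestors: {8babc77, fd70789}.
Among these, fd70789 is not an ancestor of any other common ancestor — it is the merge base.

fd70789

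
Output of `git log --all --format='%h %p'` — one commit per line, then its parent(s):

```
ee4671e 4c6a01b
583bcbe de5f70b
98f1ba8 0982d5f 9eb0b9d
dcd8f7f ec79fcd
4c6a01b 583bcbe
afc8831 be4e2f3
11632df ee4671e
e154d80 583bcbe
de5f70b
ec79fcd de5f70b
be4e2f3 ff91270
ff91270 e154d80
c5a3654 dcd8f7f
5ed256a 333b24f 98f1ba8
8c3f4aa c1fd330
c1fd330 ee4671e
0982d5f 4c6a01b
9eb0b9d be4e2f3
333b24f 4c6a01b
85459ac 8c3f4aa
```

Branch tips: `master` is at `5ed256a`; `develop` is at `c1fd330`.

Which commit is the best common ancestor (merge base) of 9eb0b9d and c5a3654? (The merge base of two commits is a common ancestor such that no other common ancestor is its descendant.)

de5f70b

Ancestors of 9eb0b9d: {583bcbe, 9eb0b9d, be4e2f3, de5f70b, e154d80, ff91270}.
Ancestors of c5a3654: {c5a3654, dcd8f7f, de5f70b, ec79fcd}.
Common ancestors: {de5f70b}.
The only common ancestor is de5f70b, so it is the merge base.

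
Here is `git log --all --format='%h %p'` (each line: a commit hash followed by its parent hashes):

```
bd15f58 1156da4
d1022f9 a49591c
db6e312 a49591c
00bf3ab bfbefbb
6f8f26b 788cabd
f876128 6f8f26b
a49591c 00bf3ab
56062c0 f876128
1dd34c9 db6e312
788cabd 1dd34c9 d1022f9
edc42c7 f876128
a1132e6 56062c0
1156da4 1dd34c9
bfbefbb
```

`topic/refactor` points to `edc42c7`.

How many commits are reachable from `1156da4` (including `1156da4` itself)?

Walking parent pointers from 1156da4: reachable set = {00bf3ab, 1156da4, 1dd34c9, a49591c, bfbefbb, db6e312}.
That is 6 commits.

6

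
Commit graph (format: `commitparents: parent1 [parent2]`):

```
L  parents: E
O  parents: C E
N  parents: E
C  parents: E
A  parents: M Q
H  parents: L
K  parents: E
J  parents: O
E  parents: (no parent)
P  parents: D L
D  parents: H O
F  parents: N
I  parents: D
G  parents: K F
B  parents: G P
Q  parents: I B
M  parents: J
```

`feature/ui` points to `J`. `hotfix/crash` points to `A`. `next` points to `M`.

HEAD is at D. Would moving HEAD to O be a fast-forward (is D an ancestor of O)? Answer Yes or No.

A fast-forward from D to O is possible iff D is an ancestor of O.
Ancestors of O: {C, E, O}.
D is not among them, so fast-forward is not possible.

No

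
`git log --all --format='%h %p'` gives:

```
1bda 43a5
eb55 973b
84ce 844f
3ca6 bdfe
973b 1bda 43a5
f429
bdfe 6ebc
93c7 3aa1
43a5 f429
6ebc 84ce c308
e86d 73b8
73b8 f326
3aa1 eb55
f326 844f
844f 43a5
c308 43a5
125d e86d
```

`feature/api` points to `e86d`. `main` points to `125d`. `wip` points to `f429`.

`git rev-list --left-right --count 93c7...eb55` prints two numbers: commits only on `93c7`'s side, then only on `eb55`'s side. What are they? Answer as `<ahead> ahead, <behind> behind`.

Reachable from 93c7: {1bda, 3aa1, 43a5, 93c7, 973b, eb55, f429}.
Reachable from eb55: {1bda, 43a5, 973b, eb55, f429}.
Only in 93c7's history (ahead): {3aa1, 93c7} — 2.
Only in eb55's history (behind): {} — 0.

2 ahead, 0 behind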